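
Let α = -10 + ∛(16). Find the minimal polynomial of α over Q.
m_α(x) = x^3 + 30x^2 + 300x + 984

Set β = α + 10 = ∛(16), so β^3 = 16. Then (α + 10)^3 - 16 = 0, i.e. α is a root of g(x) = (x + 10)^3 - 16 = x^3 + 30x^2 + 300x + 984. Since g(x) = h(x + 10) where h(x) = x^3 - 16, and h is irreducible over Q (because 16 is not a perfect cube, so h has no rational root, and a monic cubic with no rational root is irreducible), g is also irreducible (irreducibility is preserved under the substitution x → x + 10). Hence m_α(x) = x^3 + 30x^2 + 300x + 984.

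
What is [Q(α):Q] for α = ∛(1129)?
[Q(α):Q] = 3

The minimal polynomial of α is x^3 - 1129, irreducible over Q since 1129 is not a perfect cube (so x^3 - 1129 has no rational root). Hence [Q(α):Q] = deg(m_α) = 3.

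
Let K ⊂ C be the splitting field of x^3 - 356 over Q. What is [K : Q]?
[K : Q] = 6

The roots of x^3 - 356 are ∛356, ω∛356, ω^2∛356 where ω = e^(2πi/3) is a primitive cube root of unity, so K = Q(∛356, ω). Now [Q(∛356):Q] = 3 (since 356 is not a perfect cube, x^3 - 356 is irreducible) and [Q(ω):Q] = 2. Both 2 and 3 divide [K:Q], and [K:Q] ≤ 3·2 = 6, so [K:Q] = 6. (Equivalently: Q(∛356) ⊂ R but ω ∉ R, so [K : Q(∛356)] = 2.)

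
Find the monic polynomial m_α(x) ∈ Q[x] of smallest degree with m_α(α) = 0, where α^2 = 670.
m_α(x) = x^2 - 670

α satisfies α^2 - 670 = 0, so x^2 - 670 annihilates α. Since d = 670 is squarefree and ≠ 1, it is not a perfect square in Q, so x^2 - 670 has no rational root and is therefore irreducible over Q (a degree-2 polynomial over a field is irreducible iff it has no root). Hence m_α(x) = x^2 - 670.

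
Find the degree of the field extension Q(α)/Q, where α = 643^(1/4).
[Q(α):Q] = 4

α is a root of x^4 - 643. By Eisenstein's criterion at the prime p = 643 (which divides the constant term 643 but p^2 = 413449 does not, since 643 is squarefree), x^4 - 643 is irreducible over Q. Hence [Q(α):Q] = 4.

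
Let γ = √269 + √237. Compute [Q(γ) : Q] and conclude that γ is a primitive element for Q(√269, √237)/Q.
[Q(γ) : Q] = 4 (equivalently, Q(γ) = Q(√269, √237))

Obviously Q(γ) ⊆ Q(√269, √237), and [Q(√269, √237):Q] = 4 (since 269, 237 are distinct squarefree integers > 1 with 63753 not a perfect square). To show equality we compute the minimal polynomial of γ. From γ = √269 + √237: γ^2 = 269 + 2√(63753) + 237 = 506 + 2√(63753), so γ^2 - 506 = 2√(63753); squaring, (γ^2 - 506)^2 = 4·63753, i.e. γ^4 - 1012γ^2 + 256036 - 255012 = 0, i.e. γ^4 - 1012γ^2 + 1024 = 0. So γ is a root of x^4 - 1012x^2 + 1024. This polynomial is irreducible over Q: it has no rational root (each ±√269 ± √237 is irrational), and any factorization into two quadratics over Q would force √(63753) ∈ Q (pairing opposite roots) or √269, √237 ∈ Q (other pairings), all impossible. Hence [Q(γ):Q] = 4 = [Q(√269, √237):Q], so Q(γ) = Q(√269, √237).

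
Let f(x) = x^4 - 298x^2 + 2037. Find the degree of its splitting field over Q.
[K : Q] = 4

Solving the quadratic in x^2: x^2 = (298 ± √(298^2 - 4·2037))/2 = (298 ± √80656)/2 = (298 ± 284)/2, giving x^2 = 291 or x^2 = 7. So f(x) = (x^2 - 291)(x^2 - 7) and the roots of f are ±√291, ±√7. Hence the splitting field is K = Q(√291, √7). Since 291 and 7 are distinct squarefree integers > 1, their product 2037 is not a perfect square, so √7 ∉ Q(√291). By the tower law [K:Q] = [Q(√291,√7):Q(√291)] · [Q(√291):Q] = 2 · 2 = 4.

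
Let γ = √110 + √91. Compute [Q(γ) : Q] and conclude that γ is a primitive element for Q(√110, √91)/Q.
[Q(γ) : Q] = 4 (equivalently, Q(γ) = Q(√110, √91))

Obviously Q(γ) ⊆ Q(√110, √91), and [Q(√110, √91):Q] = 4 (since 110, 91 are distinct squarefree integers > 1 with 10010 not a perfect square). To show equality we compute the minimal polynomial of γ. From γ = √110 + √91: γ^2 = 110 + 2√(10010) + 91 = 201 + 2√(10010), so γ^2 - 201 = 2√(10010); squaring, (γ^2 - 201)^2 = 4·10010, i.e. γ^4 - 402γ^2 + 40401 - 40040 = 0, i.e. γ^4 - 402γ^2 + 361 = 0. So γ is a root of x^4 - 402x^2 + 361. This polynomial is irreducible over Q: it has no rational root (each ±√110 ± √91 is irrational), and any factorization into two quadratics over Q would force √(10010) ∈ Q (pairing opposite roots) or √110, √91 ∈ Q (other pairings), all impossible. Hence [Q(γ):Q] = 4 = [Q(√110, √91):Q], so Q(γ) = Q(√110, √91).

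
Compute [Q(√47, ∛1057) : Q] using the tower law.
[Q(√47, ∛1057) : Q] = 6

Let L = Q(√47, ∛1057). Since Q(√47) ⊂ L and [Q(√47):Q] = 2, the tower law gives 2 | [L:Q]. Likewise Q(∛1057) ⊂ L with [Q(∛1057):Q] = 3 (because 1057 is not a perfect cube), so 3 | [L:Q]. As gcd(2,3) = 1, [L:Q] is divisible by 6. Conversely L is generated over Q by √47 and ∛1057, so [L:Q] ≤ 2·3 = 6. Therefore [Q(√47, ∛1057) : Q] = 6.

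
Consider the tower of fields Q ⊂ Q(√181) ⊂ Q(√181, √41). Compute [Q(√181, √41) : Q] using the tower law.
[Q(√181, √41) : Q] = 4

[Q(√181):Q] = 2 (min poly x^2 - 181, irreducible since 181 is squarefree > 1). For the top step, suppose √41 ∈ Q(√181), say √41 = c + d√181 with c, d ∈ Q. Squaring: 41 = c^2 + 181d^2 + 2cd√181. Since √181 ∉ Q this forces 2cd = 0. If d = 0 then √41 = c ∈ Q, contradicting 41 squarefree > 1. If c = 0 then 41 = 181d^2, so 181·41 = (181d)^2 is a perfect square in Q — but 181·41 = 7421 is not a perfect square (since 181 and 41 are distinct squarefree integers). Contradiction. Hence √41 ∉ Q(√181), so x^2 - 41 stays irreducible over Q(√181) and [Q(√181, √41) : Q(√181)] = 2. By the tower law, [Q(√181, √41) : Q] = 2 · 2 = 4.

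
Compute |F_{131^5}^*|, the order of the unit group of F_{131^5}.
|F_{131^5}^*| = 38579489650

F_{131^5} has 131^5 = 38579489651 elements; its multiplicative group consists of all nonzero elements, so |F_{131^5}^*| = 38579489651 - 1 = 38579489650. (It is cyclic since any finite subgroup of the multiplicative group of a field is cyclic.)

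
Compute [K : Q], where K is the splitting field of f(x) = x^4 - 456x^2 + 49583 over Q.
[K : Q] = 4

Solving the quadratic in x^2: x^2 = (456 ± √(456^2 - 4·49583))/2 = (456 ± √9604)/2 = (456 ± 98)/2, giving x^2 = 179 or x^2 = 277. So f(x) = (x^2 - 179)(x^2 - 277) and the roots of f are ±√179, ±√277. Hence the splitting field is K = Q(√179, √277). Since 179 and 277 are distinct squarefree integers > 1, their product 49583 is not a perfect square, so √277 ∉ Q(√179). By the tower law [K:Q] = [Q(√179,√277):Q(√179)] · [Q(√179):Q] = 2 · 2 = 4.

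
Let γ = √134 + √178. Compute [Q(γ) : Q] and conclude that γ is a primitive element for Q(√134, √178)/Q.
[Q(γ) : Q] = 4 (equivalently, Q(γ) = Q(√134, √178))

Obviously Q(γ) ⊆ Q(√134, √178), and [Q(√134, √178):Q] = 4 (since 134, 178 are distinct squarefree integers > 1 with 23852 not a perfect square). To show equality we compute the minimal polynomial of γ. From γ = √134 + √178: γ^2 = 134 + 2√(23852) + 178 = 312 + 2√(23852), so γ^2 - 312 = 2√(23852); squaring, (γ^2 - 312)^2 = 4·23852, i.e. γ^4 - 624γ^2 + 97344 - 95408 = 0, i.e. γ^4 - 624γ^2 + 1936 = 0. So γ is a root of x^4 - 624x^2 + 1936. This polynomial is irreducible over Q: it has no rational root (each ±√134 ± √178 is irrational), and any factorization into two quadratics over Q would force √(23852) ∈ Q (pairing opposite roots) or √134, √178 ∈ Q (other pairings), all impossible. Hence [Q(γ):Q] = 4 = [Q(√134, √178):Q], so Q(γ) = Q(√134, √178).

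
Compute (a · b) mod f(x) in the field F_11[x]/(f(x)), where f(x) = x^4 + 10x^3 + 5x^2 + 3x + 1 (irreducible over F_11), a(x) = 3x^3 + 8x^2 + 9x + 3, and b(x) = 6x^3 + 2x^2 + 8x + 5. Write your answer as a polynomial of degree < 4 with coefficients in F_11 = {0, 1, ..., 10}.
a · b ≡ 8x^3 + 10x^2 + 5 (mod f(x))

Multiply in F_11[x]: a(x)·b(x) = (3x^3 + 8x^2 + 9x + 3)·(6x^3 + 2x^2 + 8x + 5) = 7x^6 + 10x^5 + 6x^4 + 5x^3 + 8x^2 + 3x + 4. This has degree ≥ 4, so divide by f(x) over F_11: 7x^6 + 10x^5 + 6x^4 + 5x^3 + 8x^2 + 3x + 4 = (7x^2 + 6x + 10)·(x^4 + 10x^3 + 5x^2 + 3x + 1) + (8x^3 + 10x^2 + 5). Hence a·b ≡ 8x^3 + 10x^2 + 5 (mod f). (F_11[x]/(f) is a field with 11^4 = 14641 elements since f is irreducible of degree 4.)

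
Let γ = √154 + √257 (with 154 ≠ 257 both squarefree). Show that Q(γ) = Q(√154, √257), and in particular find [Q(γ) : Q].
[Q(γ) : Q] = 4 (equivalently, Q(γ) = Q(√154, √257))

Obviously Q(γ) ⊆ Q(√154, √257), and [Q(√154, √257):Q] = 4 (since 154, 257 are distinct squarefree integers > 1 with 39578 not a perfect square). To show equality we compute the minimal polynomial of γ. From γ = √154 + √257: γ^2 = 154 + 2√(39578) + 257 = 411 + 2√(39578), so γ^2 - 411 = 2√(39578); squaring, (γ^2 - 411)^2 = 4·39578, i.e. γ^4 - 822γ^2 + 168921 - 158312 = 0, i.e. γ^4 - 822γ^2 + 10609 = 0. So γ is a root of x^4 - 822x^2 + 10609. This polynomial is irreducible over Q: it has no rational root (each ±√154 ± √257 is irrational), and any factorization into two quadratics over Q would force √(39578) ∈ Q (pairing opposite roots) or √154, √257 ∈ Q (other pairings), all impossible. Hence [Q(γ):Q] = 4 = [Q(√154, √257):Q], so Q(γ) = Q(√154, √257).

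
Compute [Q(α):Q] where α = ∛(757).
[Q(α):Q] = 3

The minimal polynomial of α is x^3 - 757, irreducible over Q since 757 is not a perfect cube (so x^3 - 757 has no rational root). Hence [Q(α):Q] = deg(m_α) = 3.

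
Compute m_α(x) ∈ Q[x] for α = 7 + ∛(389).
m_α(x) = x^3 - 21x^2 + 147x - 732

Set β = α - 7 = ∛(389), so β^3 = 389. Then (α - 7)^3 - 389 = 0, i.e. α is a root of g(x) = (x - 7)^3 - 389 = x^3 - 21x^2 + 147x - 732. Since g(x) = h(x - 7) where h(x) = x^3 - 389, and h is irreducible over Q (because 389 is not a perfect cube, so h has no rational root, and a monic cubic with no rational root is irreducible), g is also irreducible (irreducibility is preserved under the substitution x → x - 7). Hence m_α(x) = x^3 - 21x^2 + 147x - 732.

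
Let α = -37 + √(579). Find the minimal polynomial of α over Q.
m_α(x) = x^2 + 74x + 790

From α + 37 = √(579), squaring gives (α + 37)^2 = 579, i.e. α^2 + 74α + 1369 = 579, so α^2 + 74α + 790 = 0. The discriminant of x^2 + 74x + 790 is (74)^2 - 4·(790) = 5476 - 3160 = 2316, and 4·(579) is not a perfect square in Q since 579 is squarefree and ≠ 1. Hence x^2 + 74x + 790 is irreducible over Q and is the minimal polynomial of α.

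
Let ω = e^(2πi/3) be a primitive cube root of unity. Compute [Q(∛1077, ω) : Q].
[Q(∛1077, ω) : Q] = 6

[Q(∛1077):Q] = 3 (min poly x^3 - 1077, irreducible since 1077 is not a perfect cube). [Q(ω):Q] = 2 (min poly x^2 + x + 1). Since Q(∛1077) ⊂ R and ω ∉ R, we have ω ∉ Q(∛1077), so x^2 + x + 1 remains irreducible over Q(∛1077) and [Q(∛1077, ω) : Q(∛1077)] = 2. By the tower law, [Q(∛1077, ω) : Q] = 3 · 2 = 6. (In fact Q(∛1077, ω) is the splitting field of x^3 - 1077 over Q.)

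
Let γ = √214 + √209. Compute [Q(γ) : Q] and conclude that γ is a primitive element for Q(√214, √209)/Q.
[Q(γ) : Q] = 4 (equivalently, Q(γ) = Q(√214, √209))

Obviously Q(γ) ⊆ Q(√214, √209), and [Q(√214, √209):Q] = 4 (since 214, 209 are distinct squarefree integers > 1 with 44726 not a perfect square). To show equality we compute the minimal polynomial of γ. From γ = √214 + √209: γ^2 = 214 + 2√(44726) + 209 = 423 + 2√(44726), so γ^2 - 423 = 2√(44726); squaring, (γ^2 - 423)^2 = 4·44726, i.e. γ^4 - 846γ^2 + 178929 - 178904 = 0, i.e. γ^4 - 846γ^2 + 25 = 0. So γ is a root of x^4 - 846x^2 + 25. This polynomial is irreducible over Q: it has no rational root (each ±√214 ± √209 is irrational), and any factorization into two quadratics over Q would force √(44726) ∈ Q (pairing opposite roots) or √214, √209 ∈ Q (other pairings), all impossible. Hence [Q(γ):Q] = 4 = [Q(√214, √209):Q], so Q(γ) = Q(√214, √209).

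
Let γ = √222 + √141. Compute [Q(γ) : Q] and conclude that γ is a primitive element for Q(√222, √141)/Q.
[Q(γ) : Q] = 4 (equivalently, Q(γ) = Q(√222, √141))

Obviously Q(γ) ⊆ Q(√222, √141), and [Q(√222, √141):Q] = 4 (since 222, 141 are distinct squarefree integers > 1 with 31302 not a perfect square). To show equality we compute the minimal polynomial of γ. From γ = √222 + √141: γ^2 = 222 + 2√(31302) + 141 = 363 + 2√(31302), so γ^2 - 363 = 2√(31302); squaring, (γ^2 - 363)^2 = 4·31302, i.e. γ^4 - 726γ^2 + 131769 - 125208 = 0, i.e. γ^4 - 726γ^2 + 6561 = 0. So γ is a root of x^4 - 726x^2 + 6561. This polynomial is irreducible over Q: it has no rational root (each ±√222 ± √141 is irrational), and any factorization into two quadratics over Q would force √(31302) ∈ Q (pairing opposite roots) or √222, √141 ∈ Q (other pairings), all impossible. Hence [Q(γ):Q] = 4 = [Q(√222, √141):Q], so Q(γ) = Q(√222, √141).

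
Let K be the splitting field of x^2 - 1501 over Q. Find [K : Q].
[K : Q] = 2

f(x) = x^2 - 1501 factors as (x - √1501)(x + √1501). The splitting field is K = Q(√1501). Since 1501 is squarefree and > 1, it is not a perfect square, so x^2 - 1501 is irreducible over Q and [Q(√1501) : Q] = 2. Hence [K : Q] = 2.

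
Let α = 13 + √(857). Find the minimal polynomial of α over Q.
m_α(x) = x^2 - 26x - 688

From α - 13 = √(857), squaring gives (α - 13)^2 = 857, i.e. α^2 - 26α + 169 = 857, so α^2 - 26α - 688 = 0. The discriminant of x^2 - 26x - 688 is (-26)^2 - 4·(-688) = 676 + 2752 = 3428, and 4·(857) is not a perfect square in Q since 857 is squarefree and ≠ 1. Hence x^2 - 26x - 688 is irreducible over Q and is the minimal polynomial of α.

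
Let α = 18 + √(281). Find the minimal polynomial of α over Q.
m_α(x) = x^2 - 36x + 43

From α - 18 = √(281), squaring gives (α - 18)^2 = 281, i.e. α^2 - 36α + 324 = 281, so α^2 - 36α + 43 = 0. The discriminant of x^2 - 36x + 43 is (-36)^2 - 4·(43) = 1296 - 172 = 1124, and 4·(281) is not a perfect square in Q since 281 is squarefree and ≠ 1. Hence x^2 - 36x + 43 is irreducible over Q and is the minimal polynomial of α.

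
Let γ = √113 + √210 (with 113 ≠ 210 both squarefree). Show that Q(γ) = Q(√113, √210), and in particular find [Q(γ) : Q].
[Q(γ) : Q] = 4 (equivalently, Q(γ) = Q(√113, √210))

Obviously Q(γ) ⊆ Q(√113, √210), and [Q(√113, √210):Q] = 4 (since 113, 210 are distinct squarefree integers > 1 with 23730 not a perfect square). To show equality we compute the minimal polynomial of γ. From γ = √113 + √210: γ^2 = 113 + 2√(23730) + 210 = 323 + 2√(23730), so γ^2 - 323 = 2√(23730); squaring, (γ^2 - 323)^2 = 4·23730, i.e. γ^4 - 646γ^2 + 104329 - 94920 = 0, i.e. γ^4 - 646γ^2 + 9409 = 0. So γ is a root of x^4 - 646x^2 + 9409. This polynomial is irreducible over Q: it has no rational root (each ±√113 ± √210 is irrational), and any factorization into two quadratics over Q would force √(23730) ∈ Q (pairing opposite roots) or √113, √210 ∈ Q (other pairings), all impossible. Hence [Q(γ):Q] = 4 = [Q(√113, √210):Q], so Q(γ) = Q(√113, √210).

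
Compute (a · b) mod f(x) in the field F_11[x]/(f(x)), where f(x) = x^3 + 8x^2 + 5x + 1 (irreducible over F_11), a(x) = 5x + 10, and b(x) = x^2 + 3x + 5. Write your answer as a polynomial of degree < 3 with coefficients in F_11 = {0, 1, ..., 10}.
a · b ≡ 7x^2 + 8x + 1 (mod f(x))

Multiply in F_11[x]: a(x)·b(x) = (5x + 10)·(x^2 + 3x + 5) = 5x^3 + 3x^2 + 6. This has degree ≥ 3, so divide by f(x) over F_11: 5x^3 + 3x^2 + 6 = (5)·(x^3 + 8x^2 + 5x + 1) + (7x^2 + 8x + 1). Hence a·b ≡ 7x^2 + 8x + 1 (mod f). (F_11[x]/(f) is a field with 11^3 = 1331 elements since f is irreducible of degree 3.)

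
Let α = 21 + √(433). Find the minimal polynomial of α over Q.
m_α(x) = x^2 - 42x + 8

From α - 21 = √(433), squaring gives (α - 21)^2 = 433, i.e. α^2 - 42α + 441 = 433, so α^2 - 42α + 8 = 0. The discriminant of x^2 - 42x + 8 is (-42)^2 - 4·(8) = 1764 - 32 = 1732, and 4·(433) is not a perfect square in Q since 433 is squarefree and ≠ 1. Hence x^2 - 42x + 8 is irreducible over Q and is the minimal polynomial of α.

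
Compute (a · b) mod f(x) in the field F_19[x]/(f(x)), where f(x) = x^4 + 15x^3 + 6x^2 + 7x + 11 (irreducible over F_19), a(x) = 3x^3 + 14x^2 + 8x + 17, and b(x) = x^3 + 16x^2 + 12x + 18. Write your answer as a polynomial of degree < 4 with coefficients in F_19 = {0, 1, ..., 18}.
a · b ≡ 15x^3 + 4x^2 + 6x (mod f(x))

Multiply in F_19[x]: a(x)·b(x) = (3x^3 + 14x^2 + 8x + 17)·(x^3 + 16x^2 + 12x + 18) = 3x^6 + 5x^5 + 2x^4 + 6x^3 + 12x^2 + 6x + 2. This has degree ≥ 4, so divide by f(x) over F_19: 3x^6 + 5x^5 + 2x^4 + 6x^3 + 12x^2 + 6x + 2 = (3x^2 + 17x + 14)·(x^4 + 15x^3 + 6x^2 + 7x + 11) + (15x^3 + 4x^2 + 6x). Hence a·b ≡ 15x^3 + 4x^2 + 6x (mod f). (F_19[x]/(f) is a field with 19^4 = 130321 elements since f is irreducible of degree 4.)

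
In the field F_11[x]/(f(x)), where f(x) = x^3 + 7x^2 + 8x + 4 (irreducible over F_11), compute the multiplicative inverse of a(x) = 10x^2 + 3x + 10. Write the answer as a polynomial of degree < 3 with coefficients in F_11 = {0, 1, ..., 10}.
a(x)^(-1) ≡ 9x^2 + 5x (mod f(x))

Since f is irreducible over F_11, F_11[x]/(f) is a field and a(x) ≠ 0 has an inverse. Apply the extended Euclidean algorithm to f(x) and a(x) in F_11[x]: f(x) = (10x + 1)·a(x) + (4x + 5);  a(x) = (8x + 10)·(4x + 5) + (4). The last nonzero remainder is the constant 4 = gcd(f, a) in F_11. Back-substituting through the division chain expresses 4 = s(x)·a(x) + t(x)·f(x) with s(x) ≡ 3x^2 + 9x (mod f), so (3x^2 + 9x)·a(x) ≡ 4 (mod f). Multiplying by 4^(-1) ≡ 3 in F_11 gives a(x)^(-1) ≡ 3·(3x^2 + 9x) ≡ 9x^2 + 5x (mod f). Check: (10x^2 + 3x + 10)·(9x^2 + 5x) = 2x^4 + 6x^2 + 6x ≡ 1 (mod x^3 + 7x^2 + 8x + 4).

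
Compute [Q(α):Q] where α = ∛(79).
[Q(α):Q] = 3

The minimal polynomial of α is x^3 - 79, irreducible over Q since 79 is not a perfect cube (so x^3 - 79 has no rational root). Hence [Q(α):Q] = deg(m_α) = 3.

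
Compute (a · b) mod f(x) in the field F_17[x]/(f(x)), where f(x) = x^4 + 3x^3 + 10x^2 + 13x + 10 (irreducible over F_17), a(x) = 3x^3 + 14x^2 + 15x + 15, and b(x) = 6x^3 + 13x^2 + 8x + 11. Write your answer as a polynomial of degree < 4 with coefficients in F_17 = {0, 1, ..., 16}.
a · b ≡ 13x^2 + 13x + 4 (mod f(x))

Multiply in F_17[x]: a(x)·b(x) = (3x^3 + 14x^2 + 15x + 15)·(6x^3 + 13x^2 + 8x + 11) = x^6 + 4x^5 + 7x^4 + 5x^3 + 10x^2 + 13x + 12. This has degree ≥ 4, so divide by f(x) over F_17: x^6 + 4x^5 + 7x^4 + 5x^3 + 10x^2 + 13x + 12 = (x^2 + x + 11)·(x^4 + 3x^3 + 10x^2 + 13x + 10) + (13x^2 + 13x + 4). Hence a·b ≡ 13x^2 + 13x + 4 (mod f). (F_17[x]/(f) is a field with 17^4 = 83521 elements since f is irreducible of degree 4.)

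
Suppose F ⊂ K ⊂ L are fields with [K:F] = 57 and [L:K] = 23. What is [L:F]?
[L:F] = 1311

The tower law says that for any tower of field extensions F ⊂ K ⊂ L with finite degrees, [L:F] = [L:K] · [K:F]. Here this gives [L:F] = 23 · 57 = 1311.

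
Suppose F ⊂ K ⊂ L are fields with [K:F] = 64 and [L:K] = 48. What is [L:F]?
[L:F] = 3072

The tower law says that for any tower of field extensions F ⊂ K ⊂ L with finite degrees, [L:F] = [L:K] · [K:F]. Here this gives [L:F] = 48 · 64 = 3072.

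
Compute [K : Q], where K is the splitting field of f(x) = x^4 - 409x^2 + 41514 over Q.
[K : Q] = 4

Solving the quadratic in x^2: x^2 = (409 ± √(409^2 - 4·41514))/2 = (409 ± √1225)/2 = (409 ± 35)/2, giving x^2 = 187 or x^2 = 222. So f(x) = (x^2 - 187)(x^2 - 222) and the roots of f are ±√187, ±√222. Hence the splitting field is K = Q(√187, √222). Since 187 and 222 are distinct squarefree integers > 1, their product 41514 is not a perfect square, so √222 ∉ Q(√187). By the tower law [K:Q] = [Q(√187,√222):Q(√187)] · [Q(√187):Q] = 2 · 2 = 4.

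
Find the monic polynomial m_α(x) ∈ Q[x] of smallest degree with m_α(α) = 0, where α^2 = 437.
m_α(x) = x^2 - 437

α satisfies α^2 - 437 = 0, so x^2 - 437 annihilates α. Since d = 437 is squarefree and ≠ 1, it is not a perfect square in Q, so x^2 - 437 has no rational root and is therefore irreducible over Q (a degree-2 polynomial over a field is irreducible iff it has no root). Hence m_α(x) = x^2 - 437.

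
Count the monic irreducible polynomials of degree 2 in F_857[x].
There are 366796 monic irreducible polynomials of degree 2 over F_857

Each element of F_{857^2} that lies in no proper subfield is a root of exactly one monic irreducible of degree 2 over F_857, and each such polynomial has 2 distinct roots in F_{857^2}. By Möbius inversion the count is N_857(2) = (1/2) Σ_{d|2} μ(2/d) · 857^d = (1/2)(μ(2)·857^1 + μ(1)·857^2) = 733592/2 = 366796.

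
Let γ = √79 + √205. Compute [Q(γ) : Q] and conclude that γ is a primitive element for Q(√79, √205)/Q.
[Q(γ) : Q] = 4 (equivalently, Q(γ) = Q(√79, √205))

Obviously Q(γ) ⊆ Q(√79, √205), and [Q(√79, √205):Q] = 4 (since 79, 205 are distinct squarefree integers > 1 with 16195 not a perfect square). To show equality we compute the minimal polynomial of γ. From γ = √79 + √205: γ^2 = 79 + 2√(16195) + 205 = 284 + 2√(16195), so γ^2 - 284 = 2√(16195); squaring, (γ^2 - 284)^2 = 4·16195, i.e. γ^4 - 568γ^2 + 80656 - 64780 = 0, i.e. γ^4 - 568γ^2 + 15876 = 0. So γ is a root of x^4 - 568x^2 + 15876. This polynomial is irreducible over Q: it has no rational root (each ±√79 ± √205 is irrational), and any factorization into two quadratics over Q would force √(16195) ∈ Q (pairing opposite roots) or √79, √205 ∈ Q (other pairings), all impossible. Hence [Q(γ):Q] = 4 = [Q(√79, √205):Q], so Q(γ) = Q(√79, √205).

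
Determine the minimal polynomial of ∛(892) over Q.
m_α(x) = x^3 - 892

α satisfies α^3 = 892, so x^3 - 892 annihilates α. By the rational root test, a rational root p/q (in lowest terms) of x^3 - 892 would satisfy p^3 = 892 q^3, forcing q = 1 and p^3 = 892; but 892 is not a perfect cube, contradiction. A monic cubic over Q with no rational root is irreducible (any nontrivial factorization would include a linear factor). Hence x^3 - 892 is the minimal polynomial of α, and in particular [Q(α):Q] = 3.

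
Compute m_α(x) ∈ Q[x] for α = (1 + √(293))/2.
m_α(x) = x^2 - x - 73

From 2α - 1 = √(293), squaring gives (2α - 1)^2 = 293, i.e. 4α^2 - 4α + 1 = 293, so α^2 - α + (1 - 293)/4 = 0. Since 293 ≡ 1 (mod 4), (1 - 293)/4 = -73 ∈ Z. The polynomial x^2 - x - 73 has discriminant 1 - 4·(-73) = 293, which is not a perfect square in Q (d = 293 is squarefree and ≠ 1), so x^2 - x - 73 is irreducible over Q. It is the minimal polynomial of α.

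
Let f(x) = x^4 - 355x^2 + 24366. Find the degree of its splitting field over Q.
[K : Q] = 4

Solving the quadratic in x^2: x^2 = (355 ± √(355^2 - 4·24366))/2 = (355 ± √28561)/2 = (355 ± 169)/2, giving x^2 = 93 or x^2 = 262. So f(x) = (x^2 - 93)(x^2 - 262) and the roots of f are ±√93, ±√262. Hence the splitting field is K = Q(√93, √262). Since 93 and 262 are distinct squarefree integers > 1, their product 24366 is not a perfect square, so √262 ∉ Q(√93). By the tower law [K:Q] = [Q(√93,√262):Q(√93)] · [Q(√93):Q] = 2 · 2 = 4.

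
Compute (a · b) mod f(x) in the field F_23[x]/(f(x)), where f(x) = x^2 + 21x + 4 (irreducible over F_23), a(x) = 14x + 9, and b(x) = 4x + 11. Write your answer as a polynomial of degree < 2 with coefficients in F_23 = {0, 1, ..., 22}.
a · b ≡ 3x + 13 (mod f(x))

Multiply in F_23[x]: a(x)·b(x) = (14x + 9)·(4x + 11) = 10x^2 + 6x + 7. This has degree ≥ 2, so divide by f(x) over F_23: 10x^2 + 6x + 7 = (10)·(x^2 + 21x + 4) + (3x + 13). Hence a·b ≡ 3x + 13 (mod f). (F_23[x]/(f) is a field with 23^2 = 529 elements since f is irreducible of degree 2.)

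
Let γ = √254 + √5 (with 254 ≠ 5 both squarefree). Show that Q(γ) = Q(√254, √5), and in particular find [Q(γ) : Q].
[Q(γ) : Q] = 4 (equivalently, Q(γ) = Q(√254, √5))

Obviously Q(γ) ⊆ Q(√254, √5), and [Q(√254, √5):Q] = 4 (since 254, 5 are distinct squarefree integers > 1 with 1270 not a perfect square). To show equality we compute the minimal polynomial of γ. From γ = √254 + √5: γ^2 = 254 + 2√(1270) + 5 = 259 + 2√(1270), so γ^2 - 259 = 2√(1270); squaring, (γ^2 - 259)^2 = 4·1270, i.e. γ^4 - 518γ^2 + 67081 - 5080 = 0, i.e. γ^4 - 518γ^2 + 62001 = 0. So γ is a root of x^4 - 518x^2 + 62001. This polynomial is irreducible over Q: it has no rational root (each ±√254 ± √5 is irrational), and any factorization into two quadratics over Q would force √(1270) ∈ Q (pairing opposite roots) or √254, √5 ∈ Q (other pairings), all impossible. Hence [Q(γ):Q] = 4 = [Q(√254, √5):Q], so Q(γ) = Q(√254, √5).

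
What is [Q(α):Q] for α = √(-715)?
[Q(α):Q] = 2

[Q(α):Q] equals the degree of the minimal polynomial of α. Here α^2 = -715 and x^2 + 715 is irreducible (d = -715 is squarefree, ≠ 1, hence not a square), so deg(m_α) = 2. Thus [Q(α):Q] = 2.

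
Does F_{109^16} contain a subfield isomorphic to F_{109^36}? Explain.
No: F_{109^36} is not a subfield of F_{109^16}

F_{p^m} embeds in F_{p^n} iff m | n. Here 36 ∤ 16 (since 16 = 0·36 + 16 with remainder 16 ≠ 0), so F_{109^36} is not a subfield of F_{109^16}. Equivalently: if it were, the tower law would give 36 = [F_{109^36}:F_109] dividing [F_{109^16}:F_109] = 16, contradiction.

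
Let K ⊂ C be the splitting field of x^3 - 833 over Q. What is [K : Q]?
[K : Q] = 6

The roots of x^3 - 833 are ∛833, ω∛833, ω^2∛833 where ω = e^(2πi/3) is a primitive cube root of unity, so K = Q(∛833, ω). Now [Q(∛833):Q] = 3 (since 833 is not a perfect cube, x^3 - 833 is irreducible) and [Q(ω):Q] = 2. Both 2 and 3 divide [K:Q], and [K:Q] ≤ 3·2 = 6, so [K:Q] = 6. (Equivalently: Q(∛833) ⊂ R but ω ∉ R, so [K : Q(∛833)] = 2.)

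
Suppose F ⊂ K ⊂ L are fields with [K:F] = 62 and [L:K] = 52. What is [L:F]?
[L:F] = 3224

The tower law says that for any tower of field extensions F ⊂ K ⊂ L with finite degrees, [L:F] = [L:K] · [K:F]. Here this gives [L:F] = 52 · 62 = 3224.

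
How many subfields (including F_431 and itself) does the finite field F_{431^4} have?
F_{431^4} has 3 subfields

The subfields of F_{p^n} are exactly the fields F_{p^d} for d | n (each is the fixed field of the unique index-d subgroup of Gal(F_{p^n}/F_p) ≅ Z/nZ). The divisors of n = 4 are {1, 2, 4}, giving 3 subfields: F_{431^1}, F_{431^2}, F_{431^4}.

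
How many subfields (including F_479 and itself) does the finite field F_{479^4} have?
F_{479^4} has 3 subfields

The subfields of F_{p^n} are exactly the fields F_{p^d} for d | n (each is the fixed field of the unique index-d subgroup of Gal(F_{p^n}/F_p) ≅ Z/nZ). The divisors of n = 4 are {1, 2, 4}, giving 3 subfields: F_{479^1}, F_{479^2}, F_{479^4}.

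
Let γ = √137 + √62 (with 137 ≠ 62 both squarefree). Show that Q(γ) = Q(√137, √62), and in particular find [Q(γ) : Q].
[Q(γ) : Q] = 4 (equivalently, Q(γ) = Q(√137, √62))

Obviously Q(γ) ⊆ Q(√137, √62), and [Q(√137, √62):Q] = 4 (since 137, 62 are distinct squarefree integers > 1 with 8494 not a perfect square). To show equality we compute the minimal polynomial of γ. From γ = √137 + √62: γ^2 = 137 + 2√(8494) + 62 = 199 + 2√(8494), so γ^2 - 199 = 2√(8494); squaring, (γ^2 - 199)^2 = 4·8494, i.e. γ^4 - 398γ^2 + 39601 - 33976 = 0, i.e. γ^4 - 398γ^2 + 5625 = 0. So γ is a root of x^4 - 398x^2 + 5625. This polynomial is irreducible over Q: it has no rational root (each ±√137 ± √62 is irrational), and any factorization into two quadratics over Q would force √(8494) ∈ Q (pairing opposite roots) or √137, √62 ∈ Q (other pairings), all impossible. Hence [Q(γ):Q] = 4 = [Q(√137, √62):Q], so Q(γ) = Q(√137, √62).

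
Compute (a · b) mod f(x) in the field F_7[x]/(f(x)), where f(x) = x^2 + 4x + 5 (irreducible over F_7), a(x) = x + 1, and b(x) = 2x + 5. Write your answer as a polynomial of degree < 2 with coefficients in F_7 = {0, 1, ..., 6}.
a · b ≡ 6x + 2 (mod f(x))

Multiply in F_7[x]: a(x)·b(x) = (x + 1)·(2x + 5) = 2x^2 + 5. This has degree ≥ 2, so divide by f(x) over F_7: 2x^2 + 5 = (2)·(x^2 + 4x + 5) + (6x + 2). Hence a·b ≡ 6x + 2 (mod f). (F_7[x]/(f) is a field with 7^2 = 49 elements since f is irreducible of degree 2.)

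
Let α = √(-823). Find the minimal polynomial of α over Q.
m_α(x) = x^2 + 823

α satisfies α^2 + 823 = 0, so x^2 + 823 annihilates α. Since d = -823 is squarefree and ≠ 1, it is not a perfect square in Q, so x^2 + 823 has no rational root and is therefore irreducible over Q (a degree-2 polynomial over a field is irreducible iff it has no root). Hence m_α(x) = x^2 + 823.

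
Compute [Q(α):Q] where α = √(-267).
[Q(α):Q] = 2

[Q(α):Q] equals the degree of the minimal polynomial of α. Here α^2 = -267 and x^2 + 267 is irreducible (d = -267 is squarefree, ≠ 1, hence not a square), so deg(m_α) = 2. Thus [Q(α):Q] = 2.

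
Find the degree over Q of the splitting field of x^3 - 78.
[K : Q] = 6

The roots of x^3 - 78 are ∛78, ω∛78, ω^2∛78 where ω = e^(2πi/3) is a primitive cube root of unity, so K = Q(∛78, ω). Now [Q(∛78):Q] = 3 (since 78 is not a perfect cube, x^3 - 78 is irreducible) and [Q(ω):Q] = 2. Both 2 and 3 divide [K:Q], and [K:Q] ≤ 3·2 = 6, so [K:Q] = 6. (Equivalently: Q(∛78) ⊂ R but ω ∉ R, so [K : Q(∛78)] = 2.)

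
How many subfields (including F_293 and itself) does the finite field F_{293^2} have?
F_{293^2} has 2 subfields

The subfields of F_{p^n} are exactly the fields F_{p^d} for d | n (each is the fixed field of the unique index-d subgroup of Gal(F_{p^n}/F_p) ≅ Z/nZ). The divisors of n = 2 are {1, 2}, giving 2 subfields: F_{293^1}, F_{293^2}.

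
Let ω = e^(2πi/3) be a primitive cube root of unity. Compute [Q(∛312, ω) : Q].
[Q(∛312, ω) : Q] = 6

[Q(∛312):Q] = 3 (min poly x^3 - 312, irreducible since 312 is not a perfect cube). [Q(ω):Q] = 2 (min poly x^2 + x + 1). Since Q(∛312) ⊂ R and ω ∉ R, we have ω ∉ Q(∛312), so x^2 + x + 1 remains irreducible over Q(∛312) and [Q(∛312, ω) : Q(∛312)] = 2. By the tower law, [Q(∛312, ω) : Q] = 3 · 2 = 6. (In fact Q(∛312, ω) is the splitting field of x^3 - 312 over Q.)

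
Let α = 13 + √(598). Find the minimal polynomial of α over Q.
m_α(x) = x^2 - 26x - 429

From α - 13 = √(598), squaring gives (α - 13)^2 = 598, i.e. α^2 - 26α + 169 = 598, so α^2 - 26α - 429 = 0. The discriminant of x^2 - 26x - 429 is (-26)^2 - 4·(-429) = 676 + 1716 = 2392, and 4·(598) is not a perfect square in Q since 598 is squarefree and ≠ 1. Hence x^2 - 26x - 429 is irreducible over Q and is the minimal polynomial of α.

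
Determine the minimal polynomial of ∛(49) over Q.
m_α(x) = x^3 - 49

α satisfies α^3 = 49, so x^3 - 49 annihilates α. By the rational root test, a rational root p/q (in lowest terms) of x^3 - 49 would satisfy p^3 = 49 q^3, forcing q = 1 and p^3 = 49; but 49 is not a perfect cube, contradiction. A monic cubic over Q with no rational root is irreducible (any nontrivial factorization would include a linear factor). Hence x^3 - 49 is the minimal polynomial of α, and in particular [Q(α):Q] = 3.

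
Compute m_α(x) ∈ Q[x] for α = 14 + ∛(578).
m_α(x) = x^3 - 42x^2 + 588x - 3322

Set β = α - 14 = ∛(578), so β^3 = 578. Then (α - 14)^3 - 578 = 0, i.e. α is a root of g(x) = (x - 14)^3 - 578 = x^3 - 42x^2 + 588x - 3322. Since g(x) = h(x - 14) where h(x) = x^3 - 578, and h is irreducible over Q (because 578 is not a perfect cube, so h has no rational root, and a monic cubic with no rational root is irreducible), g is also irreducible (irreducibility is preserved under the substitution x → x - 14). Hence m_α(x) = x^3 - 42x^2 + 588x - 3322.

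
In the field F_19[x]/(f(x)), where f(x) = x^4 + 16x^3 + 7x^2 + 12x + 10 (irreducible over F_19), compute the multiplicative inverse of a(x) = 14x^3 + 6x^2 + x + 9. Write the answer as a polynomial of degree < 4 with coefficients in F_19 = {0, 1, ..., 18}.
a(x)^(-1) ≡ 4x^3 + 6x^2 + 9x + 4 (mod f(x))

Since f is irreducible over F_19, F_19[x]/(f) is a field and a(x) ≠ 0 has an inverse. Apply the extended Euclidean algorithm to f(x) and a(x) in F_19[x]: f(x) = (15x + 11)·a(x) + (2x^2 + 18x + 6);  a(x) = (7x + 16)·(2x^2 + 18x + 6) + (13x + 8);  (2x^2 + 18x + 6) = (6x + 5)·(13x + 8) + (4). The last nonzero remainder is the constant 4 = gcd(f, a) in F_19. Back-substituting through the division chain expresses 4 = s(x)·a(x) + t(x)·f(x) with s(x) ≡ 16x^3 + 5x^2 + 17x + 16 (mod f), so (16x^3 + 5x^2 + 17x + 16)·a(x) ≡ 4 (mod f). Multiplying by 4^(-1) ≡ 5 in F_19 gives a(x)^(-1) ≡ 5·(16x^3 + 5x^2 + 17x + 16) ≡ 4x^3 + 6x^2 + 9x + 4 (mod f). Check: (14x^3 + 6x^2 + x + 9)·(4x^3 + 6x^2 + 9x + 4) = 18x^6 + 13x^5 + 14x^4 + 11x^2 + 9x + 17 ≡ 1 (mod x^4 + 16x^3 + 7x^2 + 12x + 10).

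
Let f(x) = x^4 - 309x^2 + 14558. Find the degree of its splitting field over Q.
[K : Q] = 4

Solving the quadratic in x^2: x^2 = (309 ± √(309^2 - 4·14558))/2 = (309 ± √37249)/2 = (309 ± 193)/2, giving x^2 = 58 or x^2 = 251. So f(x) = (x^2 - 58)(x^2 - 251) and the roots of f are ±√58, ±√251. Hence the splitting field is K = Q(√58, √251). Since 58 and 251 are distinct squarefree integers > 1, their product 14558 is not a perfect square, so √251 ∉ Q(√58). By the tower law [K:Q] = [Q(√58,√251):Q(√58)] · [Q(√58):Q] = 2 · 2 = 4.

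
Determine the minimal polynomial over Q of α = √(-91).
m_α(x) = x^2 + 91

α satisfies α^2 + 91 = 0, so x^2 + 91 annihilates α. Since d = -91 is squarefree and ≠ 1, it is not a perfect square in Q, so x^2 + 91 has no rational root and is therefore irreducible over Q (a degree-2 polynomial over a field is irreducible iff it has no root). Hence m_α(x) = x^2 + 91.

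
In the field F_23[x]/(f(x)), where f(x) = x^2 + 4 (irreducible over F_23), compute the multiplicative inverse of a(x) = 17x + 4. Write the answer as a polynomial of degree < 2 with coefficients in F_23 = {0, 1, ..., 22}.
a(x)^(-1) ≡ 17x + 19 (mod f(x))

Since f is irreducible over F_23, F_23[x]/(f) is a field and a(x) ≠ 0 has an inverse. Apply the extended Euclidean algorithm to f(x) and a(x) in F_23[x]: f(x) = (19x + 5)·a(x) + (7). The last nonzero remainder is the constant 7 = gcd(f, a) in F_23. Back-substituting through the division chain expresses 7 = s(x)·a(x) + t(x)·f(x) with s(x) ≡ 4x + 18 (mod f), so (4x + 18)·a(x) ≡ 7 (mod f). Multiplying by 7^(-1) ≡ 10 in F_23 gives a(x)^(-1) ≡ 10·(4x + 18) ≡ 17x + 19 (mod f). Check: (17x + 4)·(17x + 19) = 13x^2 + 7 ≡ 1 (mod x^2 + 4).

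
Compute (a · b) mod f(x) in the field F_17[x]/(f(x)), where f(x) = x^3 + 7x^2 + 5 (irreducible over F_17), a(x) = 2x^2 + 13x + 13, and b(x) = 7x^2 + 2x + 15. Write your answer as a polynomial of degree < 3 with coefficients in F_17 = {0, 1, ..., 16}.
a · b ≡ 15x^2 + 15x + 6 (mod f(x))

Multiply in F_17[x]: a(x)·b(x) = (2x^2 + 13x + 13)·(7x^2 + 2x + 15) = 14x^4 + 10x^3 + 11x^2 + 8. This has degree ≥ 3, so divide by f(x) over F_17: 14x^4 + 10x^3 + 11x^2 + 8 = (14x + 14)·(x^3 + 7x^2 + 5) + (15x^2 + 15x + 6). Hence a·b ≡ 15x^2 + 15x + 6 (mod f). (F_17[x]/(f) is a field with 17^3 = 4913 elements since f is irreducible of degree 3.)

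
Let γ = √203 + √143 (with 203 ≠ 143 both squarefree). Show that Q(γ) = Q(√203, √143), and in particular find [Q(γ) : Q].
[Q(γ) : Q] = 4 (equivalently, Q(γ) = Q(√203, √143))

Obviously Q(γ) ⊆ Q(√203, √143), and [Q(√203, √143):Q] = 4 (since 203, 143 are distinct squarefree integers > 1 with 29029 not a perfect square). To show equality we compute the minimal polynomial of γ. From γ = √203 + √143: γ^2 = 203 + 2√(29029) + 143 = 346 + 2√(29029), so γ^2 - 346 = 2√(29029); squaring, (γ^2 - 346)^2 = 4·29029, i.e. γ^4 - 692γ^2 + 119716 - 116116 = 0, i.e. γ^4 - 692γ^2 + 3600 = 0. So γ is a root of x^4 - 692x^2 + 3600. This polynomial is irreducible over Q: it has no rational root (each ±√203 ± √143 is irrational), and any factorization into two quadratics over Q would force √(29029) ∈ Q (pairing opposite roots) or √203, √143 ∈ Q (other pairings), all impossible. Hence [Q(γ):Q] = 4 = [Q(√203, √143):Q], so Q(γ) = Q(√203, √143).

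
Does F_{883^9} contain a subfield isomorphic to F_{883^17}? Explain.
No: F_{883^17} is not a subfield of F_{883^9}

F_{p^m} embeds in F_{p^n} iff m | n. Here 17 ∤ 9 (since 9 = 0·17 + 9 with remainder 9 ≠ 0), so F_{883^17} is not a subfield of F_{883^9}. Equivalently: if it were, the tower law would give 17 = [F_{883^17}:F_883] dividing [F_{883^9}:F_883] = 9, contradiction.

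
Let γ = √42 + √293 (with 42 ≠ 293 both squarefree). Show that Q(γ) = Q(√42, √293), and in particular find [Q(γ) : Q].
[Q(γ) : Q] = 4 (equivalently, Q(γ) = Q(√42, √293))

Obviously Q(γ) ⊆ Q(√42, √293), and [Q(√42, √293):Q] = 4 (since 42, 293 are distinct squarefree integers > 1 with 12306 not a perfect square). To show equality we compute the minimal polynomial of γ. From γ = √42 + √293: γ^2 = 42 + 2√(12306) + 293 = 335 + 2√(12306), so γ^2 - 335 = 2√(12306); squaring, (γ^2 - 335)^2 = 4·12306, i.e. γ^4 - 670γ^2 + 112225 - 49224 = 0, i.e. γ^4 - 670γ^2 + 63001 = 0. So γ is a root of x^4 - 670x^2 + 63001. This polynomial is irreducible over Q: it has no rational root (each ±√42 ± √293 is irrational), and any factorization into two quadratics over Q would force √(12306) ∈ Q (pairing opposite roots) or √42, √293 ∈ Q (other pairings), all impossible. Hence [Q(γ):Q] = 4 = [Q(√42, √293):Q], so Q(γ) = Q(√42, √293).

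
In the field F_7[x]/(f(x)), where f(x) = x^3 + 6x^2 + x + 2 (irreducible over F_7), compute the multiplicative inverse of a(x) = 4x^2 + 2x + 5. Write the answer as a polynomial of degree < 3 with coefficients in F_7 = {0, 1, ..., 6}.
a(x)^(-1) ≡ 4x^2 (mod f(x))

Since f is irreducible over F_7, F_7[x]/(f) is a field and a(x) ≠ 0 has an inverse. Apply the extended Euclidean algorithm to f(x) and a(x) in F_7[x]: f(x) = (2x + 4)·a(x) + (4x + 3);  a(x) = (x + 5)·(4x + 3) + (4). The last nonzero remainder is the constant 4 = gcd(f, a) in F_7. Back-substituting through the division chain expresses 4 = s(x)·a(x) + t(x)·f(x) with s(x) ≡ 2x^2 (mod f), so (2x^2)·a(x) ≡ 4 (mod f). Multiplying by 4^(-1) ≡ 2 in F_7 gives a(x)^(-1) ≡ 2·(2x^2) ≡ 4x^2 (mod f). Check: (4x^2 + 2x + 5)·(4x^2) = 2x^4 + x^3 + 6x^2 ≡ 1 (mod x^3 + 6x^2 + x + 2).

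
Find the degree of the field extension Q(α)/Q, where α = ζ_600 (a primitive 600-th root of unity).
[Q(α):Q] = 160

The minimal polynomial of ζ_600 over Q is the 600-th cyclotomic polynomial Φ_600(x), which is irreducible over Q and has degree φ(600) = 160. Hence [Q(α):Q] = φ(600) = 160.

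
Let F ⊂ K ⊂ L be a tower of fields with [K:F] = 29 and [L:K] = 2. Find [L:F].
[L:F] = 58

The tower law says that for any tower of field extensions F ⊂ K ⊂ L with finite degrees, [L:F] = [L:K] · [K:F]. Here this gives [L:F] = 2 · 29 = 58.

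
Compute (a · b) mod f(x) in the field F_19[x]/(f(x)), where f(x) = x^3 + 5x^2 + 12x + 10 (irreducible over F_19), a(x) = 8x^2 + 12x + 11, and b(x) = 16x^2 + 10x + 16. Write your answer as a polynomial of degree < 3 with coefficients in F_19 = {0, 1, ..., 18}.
a · b ≡ 6x^2 + 18x + 18 (mod f(x))

Multiply in F_19[x]: a(x)·b(x) = (8x^2 + 12x + 11)·(16x^2 + 10x + 16) = 14x^4 + 6x^3 + 6x^2 + 17x + 5. This has degree ≥ 3, so divide by f(x) over F_19: 14x^4 + 6x^3 + 6x^2 + 17x + 5 = (14x + 12)·(x^3 + 5x^2 + 12x + 10) + (6x^2 + 18x + 18). Hence a·b ≡ 6x^2 + 18x + 18 (mod f). (F_19[x]/(f) is a field with 19^3 = 6859 elements since f is irreducible of degree 3.)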